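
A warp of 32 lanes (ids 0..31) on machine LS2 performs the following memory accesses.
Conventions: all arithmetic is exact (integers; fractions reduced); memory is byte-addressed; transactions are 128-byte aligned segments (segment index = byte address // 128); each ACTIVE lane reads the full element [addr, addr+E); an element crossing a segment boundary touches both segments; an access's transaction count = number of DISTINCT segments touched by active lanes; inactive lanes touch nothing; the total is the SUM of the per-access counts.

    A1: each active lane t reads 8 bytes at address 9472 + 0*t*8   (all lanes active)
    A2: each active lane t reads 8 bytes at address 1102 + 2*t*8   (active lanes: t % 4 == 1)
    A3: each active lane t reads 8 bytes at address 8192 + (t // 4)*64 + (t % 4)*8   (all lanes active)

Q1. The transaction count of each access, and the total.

A1: 1 transaction
A2: 5 transactions
A3: 4 transactions

Answer: 1,5,4; total 10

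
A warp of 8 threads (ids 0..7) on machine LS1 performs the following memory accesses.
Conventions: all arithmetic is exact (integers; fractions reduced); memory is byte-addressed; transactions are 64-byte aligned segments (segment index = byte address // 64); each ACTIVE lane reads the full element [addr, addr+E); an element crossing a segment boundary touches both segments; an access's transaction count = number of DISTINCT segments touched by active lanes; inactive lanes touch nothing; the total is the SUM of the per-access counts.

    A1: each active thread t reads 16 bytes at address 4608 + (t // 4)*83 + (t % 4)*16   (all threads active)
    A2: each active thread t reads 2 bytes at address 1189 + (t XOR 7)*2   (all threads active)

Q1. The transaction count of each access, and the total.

A1: 3 transactions
A2: 1 transaction

Answer: 3,1; total 4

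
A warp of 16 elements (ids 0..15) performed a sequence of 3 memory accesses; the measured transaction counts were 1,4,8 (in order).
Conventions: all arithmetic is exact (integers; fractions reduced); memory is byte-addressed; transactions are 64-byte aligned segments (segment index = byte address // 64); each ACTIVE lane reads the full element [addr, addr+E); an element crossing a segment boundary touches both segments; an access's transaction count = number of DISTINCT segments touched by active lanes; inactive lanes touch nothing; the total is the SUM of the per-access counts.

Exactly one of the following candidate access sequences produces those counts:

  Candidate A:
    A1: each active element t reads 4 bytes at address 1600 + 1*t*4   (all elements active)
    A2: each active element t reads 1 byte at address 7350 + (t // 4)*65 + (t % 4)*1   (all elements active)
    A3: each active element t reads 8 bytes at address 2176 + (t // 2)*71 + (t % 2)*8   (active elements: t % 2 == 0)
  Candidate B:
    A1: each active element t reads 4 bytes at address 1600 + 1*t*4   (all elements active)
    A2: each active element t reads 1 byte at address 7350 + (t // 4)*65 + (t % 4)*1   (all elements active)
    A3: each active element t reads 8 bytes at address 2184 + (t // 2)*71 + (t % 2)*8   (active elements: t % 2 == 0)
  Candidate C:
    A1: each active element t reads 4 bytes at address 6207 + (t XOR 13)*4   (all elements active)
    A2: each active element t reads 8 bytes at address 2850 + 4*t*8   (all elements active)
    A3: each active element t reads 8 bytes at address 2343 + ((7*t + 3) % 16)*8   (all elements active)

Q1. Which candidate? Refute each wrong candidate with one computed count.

B: A3 gives 9 transactions, not 8
C: A1 gives 2 transactions, not 1
A: all counts match (1,4,8)

Answer: A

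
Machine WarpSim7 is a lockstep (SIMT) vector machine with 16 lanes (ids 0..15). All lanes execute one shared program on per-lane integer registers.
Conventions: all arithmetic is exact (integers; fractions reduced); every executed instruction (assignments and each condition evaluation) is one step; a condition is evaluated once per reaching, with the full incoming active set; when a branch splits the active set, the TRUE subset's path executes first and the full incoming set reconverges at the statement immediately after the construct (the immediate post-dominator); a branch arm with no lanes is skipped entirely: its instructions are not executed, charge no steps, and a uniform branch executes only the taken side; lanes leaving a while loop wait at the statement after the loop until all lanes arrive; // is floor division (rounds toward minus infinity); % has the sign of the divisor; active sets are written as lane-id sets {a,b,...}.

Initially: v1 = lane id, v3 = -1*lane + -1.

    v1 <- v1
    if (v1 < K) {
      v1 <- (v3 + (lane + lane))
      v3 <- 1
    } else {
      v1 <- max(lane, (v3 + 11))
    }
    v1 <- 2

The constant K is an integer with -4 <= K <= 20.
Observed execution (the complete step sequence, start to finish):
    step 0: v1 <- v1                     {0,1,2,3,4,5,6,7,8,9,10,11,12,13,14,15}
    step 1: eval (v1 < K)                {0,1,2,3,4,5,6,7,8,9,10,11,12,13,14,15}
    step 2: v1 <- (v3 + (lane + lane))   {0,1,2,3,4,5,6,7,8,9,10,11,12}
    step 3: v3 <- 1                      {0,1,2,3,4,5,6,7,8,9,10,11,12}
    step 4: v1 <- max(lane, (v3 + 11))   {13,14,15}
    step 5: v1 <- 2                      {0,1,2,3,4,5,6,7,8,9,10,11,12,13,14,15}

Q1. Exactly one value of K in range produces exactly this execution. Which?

Answer: K = 13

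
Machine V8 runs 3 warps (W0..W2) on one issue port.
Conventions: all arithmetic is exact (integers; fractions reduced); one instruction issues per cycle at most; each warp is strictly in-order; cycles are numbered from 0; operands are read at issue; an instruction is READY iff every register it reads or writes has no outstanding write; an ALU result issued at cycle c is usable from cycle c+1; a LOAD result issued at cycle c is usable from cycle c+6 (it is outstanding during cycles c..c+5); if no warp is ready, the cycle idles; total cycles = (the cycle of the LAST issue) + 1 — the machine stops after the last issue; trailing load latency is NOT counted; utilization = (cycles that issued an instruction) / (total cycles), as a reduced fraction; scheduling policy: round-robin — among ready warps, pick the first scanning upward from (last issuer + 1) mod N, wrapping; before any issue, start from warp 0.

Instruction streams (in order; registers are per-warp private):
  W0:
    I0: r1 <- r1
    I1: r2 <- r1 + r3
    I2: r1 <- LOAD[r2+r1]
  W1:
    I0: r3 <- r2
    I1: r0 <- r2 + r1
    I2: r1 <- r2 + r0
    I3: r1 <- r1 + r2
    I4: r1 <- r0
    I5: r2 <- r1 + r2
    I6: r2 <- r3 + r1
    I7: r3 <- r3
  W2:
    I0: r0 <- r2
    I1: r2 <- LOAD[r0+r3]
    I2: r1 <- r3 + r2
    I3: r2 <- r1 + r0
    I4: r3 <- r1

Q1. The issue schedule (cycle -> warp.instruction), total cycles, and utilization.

cycle 0: W0.I0
cycle 1: W1.I0
cycle 2: W2.I0
cycle 3: W0.I1
cycle 4: W1.I1
cycle 5: W2.I1
cycle 6: W0.I2
cycle 7: W1.I2
cycle 8: W1.I3
cycle 9: W1.I4
cycle 10: W1.I5
cycle 11: W2.I2
cycle 12: W1.I6
cycle 13: W2.I3
cycle 14: W1.I7
cycle 15: W2.I4

Answer: 16 cycles, utilization 1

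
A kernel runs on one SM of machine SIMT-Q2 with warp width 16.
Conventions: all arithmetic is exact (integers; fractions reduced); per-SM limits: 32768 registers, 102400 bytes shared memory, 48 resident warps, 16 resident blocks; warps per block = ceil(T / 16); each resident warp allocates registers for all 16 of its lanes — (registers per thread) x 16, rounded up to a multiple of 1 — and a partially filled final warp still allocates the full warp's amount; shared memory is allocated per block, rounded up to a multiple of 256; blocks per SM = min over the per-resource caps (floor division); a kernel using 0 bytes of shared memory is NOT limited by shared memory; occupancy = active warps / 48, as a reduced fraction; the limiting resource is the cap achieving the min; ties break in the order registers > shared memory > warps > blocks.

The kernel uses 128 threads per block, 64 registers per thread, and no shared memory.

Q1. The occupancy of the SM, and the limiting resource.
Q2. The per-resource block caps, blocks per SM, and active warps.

Answer: occupancy 2/3, limited by registers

registers: 4 blocks
shared memory: no limit (kernel uses none)
warps: 6 blocks
blocks: 16 blocks

Answer: 4 blocks, 32 active warps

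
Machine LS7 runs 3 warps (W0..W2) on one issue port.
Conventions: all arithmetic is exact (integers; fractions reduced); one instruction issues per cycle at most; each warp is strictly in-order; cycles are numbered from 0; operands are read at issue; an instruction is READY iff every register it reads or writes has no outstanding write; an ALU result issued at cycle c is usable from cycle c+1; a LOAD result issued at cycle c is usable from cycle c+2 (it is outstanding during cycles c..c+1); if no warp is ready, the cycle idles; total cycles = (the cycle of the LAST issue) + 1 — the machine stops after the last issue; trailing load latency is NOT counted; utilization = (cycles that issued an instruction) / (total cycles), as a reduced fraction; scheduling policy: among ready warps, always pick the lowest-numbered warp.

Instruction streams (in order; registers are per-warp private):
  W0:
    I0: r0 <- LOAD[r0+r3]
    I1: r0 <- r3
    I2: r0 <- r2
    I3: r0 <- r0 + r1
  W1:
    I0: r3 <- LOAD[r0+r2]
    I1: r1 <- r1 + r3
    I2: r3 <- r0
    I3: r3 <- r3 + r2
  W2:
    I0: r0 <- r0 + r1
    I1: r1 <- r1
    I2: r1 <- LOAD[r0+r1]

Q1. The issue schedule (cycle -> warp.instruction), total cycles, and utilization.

cycle 0: W0.I0
cycle 1: W1.I0
cycle 2: W0.I1
cycle 3: W0.I2
cycle 4: W0.I3
cycle 5: W1.I1
cycle 6: W1.I2
cycle 7: W1.I3
cycle 8: W2.I0
cycle 9: W2.I1
cycle 10: W2.I2

Answer: 11 cycles, utilization 1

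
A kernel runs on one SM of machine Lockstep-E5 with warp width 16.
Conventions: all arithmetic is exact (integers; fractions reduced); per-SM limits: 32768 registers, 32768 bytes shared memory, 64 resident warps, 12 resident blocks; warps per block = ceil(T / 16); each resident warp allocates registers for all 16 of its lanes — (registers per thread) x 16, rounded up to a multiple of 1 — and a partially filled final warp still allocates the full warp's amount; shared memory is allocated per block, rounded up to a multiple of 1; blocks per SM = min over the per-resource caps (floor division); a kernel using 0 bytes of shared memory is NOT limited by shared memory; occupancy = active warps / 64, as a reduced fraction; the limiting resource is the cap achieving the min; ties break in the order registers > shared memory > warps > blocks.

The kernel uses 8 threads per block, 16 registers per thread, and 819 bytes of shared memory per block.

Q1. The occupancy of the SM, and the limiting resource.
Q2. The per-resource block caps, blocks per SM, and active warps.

Answer: occupancy 3/16, limited by blocks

registers: 128 blocks
shared memory: 40 blocks
warps: 64 blocks
blocks: 12 blocks

Answer: 12 blocks, 12 active warps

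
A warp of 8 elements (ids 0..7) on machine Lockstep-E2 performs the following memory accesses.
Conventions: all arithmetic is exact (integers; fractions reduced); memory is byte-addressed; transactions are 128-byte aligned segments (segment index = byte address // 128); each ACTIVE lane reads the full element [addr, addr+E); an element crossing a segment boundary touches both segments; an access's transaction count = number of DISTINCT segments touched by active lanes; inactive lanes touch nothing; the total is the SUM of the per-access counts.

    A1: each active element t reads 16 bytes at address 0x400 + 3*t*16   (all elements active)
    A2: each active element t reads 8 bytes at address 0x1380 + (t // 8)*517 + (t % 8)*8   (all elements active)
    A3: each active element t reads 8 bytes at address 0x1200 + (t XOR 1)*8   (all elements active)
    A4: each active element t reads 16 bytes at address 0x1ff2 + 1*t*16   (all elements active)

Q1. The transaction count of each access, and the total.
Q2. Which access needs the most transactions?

A1: 3 transactions
A2: 1 transaction
A3: 1 transaction
A4: 2 transactions

Answer: 3,1,1,2; total 7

Answer: A1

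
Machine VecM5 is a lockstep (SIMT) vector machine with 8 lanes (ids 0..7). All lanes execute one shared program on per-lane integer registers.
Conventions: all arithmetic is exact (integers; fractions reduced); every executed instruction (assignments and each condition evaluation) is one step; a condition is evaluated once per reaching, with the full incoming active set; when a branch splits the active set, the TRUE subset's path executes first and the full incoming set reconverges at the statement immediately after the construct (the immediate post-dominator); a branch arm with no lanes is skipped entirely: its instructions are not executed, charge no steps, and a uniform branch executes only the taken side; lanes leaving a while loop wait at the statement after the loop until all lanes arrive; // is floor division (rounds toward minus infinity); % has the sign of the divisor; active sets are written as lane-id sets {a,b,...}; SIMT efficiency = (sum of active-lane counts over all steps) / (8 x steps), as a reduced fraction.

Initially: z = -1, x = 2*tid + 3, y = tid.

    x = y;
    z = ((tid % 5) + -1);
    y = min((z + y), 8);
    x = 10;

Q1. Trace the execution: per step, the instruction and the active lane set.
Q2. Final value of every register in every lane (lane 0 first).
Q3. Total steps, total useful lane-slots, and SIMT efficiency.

step 0: x <- y                       {0,1,2,3,4,5,6,7}
step 1: z <- ((tid % 5) + -1)        {0,1,2,3,4,5,6,7}
step 2: y <- min((z + y), 8)         {0,1,2,3,4,5,6,7}
step 3: x <- 10                      {0,1,2,3,4,5,6,7}

Answer: 4 steps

z: -1,0,1,2,3,-1,0,1
x: 10,10,10,10,10,10,10,10
y: -1,1,3,5,7,4,6,8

steps = 4; useful = 32; efficiency = 32/32 = 1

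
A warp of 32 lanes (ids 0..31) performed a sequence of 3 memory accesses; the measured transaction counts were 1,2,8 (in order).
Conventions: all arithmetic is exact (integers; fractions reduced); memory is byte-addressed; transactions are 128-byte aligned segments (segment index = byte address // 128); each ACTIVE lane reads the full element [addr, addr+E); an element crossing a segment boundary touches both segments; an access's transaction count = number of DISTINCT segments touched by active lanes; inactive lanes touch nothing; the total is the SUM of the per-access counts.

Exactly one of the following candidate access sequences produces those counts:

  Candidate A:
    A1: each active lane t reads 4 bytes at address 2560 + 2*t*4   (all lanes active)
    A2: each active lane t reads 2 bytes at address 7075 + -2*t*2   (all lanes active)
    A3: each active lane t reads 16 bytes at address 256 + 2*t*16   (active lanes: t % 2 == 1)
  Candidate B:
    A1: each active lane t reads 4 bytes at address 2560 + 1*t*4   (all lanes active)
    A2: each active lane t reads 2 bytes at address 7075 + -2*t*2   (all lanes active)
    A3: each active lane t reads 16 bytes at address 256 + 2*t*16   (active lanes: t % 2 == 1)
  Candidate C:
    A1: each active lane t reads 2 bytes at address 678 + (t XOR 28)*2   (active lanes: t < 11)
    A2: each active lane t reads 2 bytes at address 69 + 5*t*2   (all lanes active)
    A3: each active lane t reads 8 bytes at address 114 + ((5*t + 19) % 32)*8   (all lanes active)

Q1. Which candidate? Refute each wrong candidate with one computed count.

A: A1 gives 2 transactions, not 1
C: A2 gives 3 transactions, not 2
B: all counts match (1,2,8)

Answer: B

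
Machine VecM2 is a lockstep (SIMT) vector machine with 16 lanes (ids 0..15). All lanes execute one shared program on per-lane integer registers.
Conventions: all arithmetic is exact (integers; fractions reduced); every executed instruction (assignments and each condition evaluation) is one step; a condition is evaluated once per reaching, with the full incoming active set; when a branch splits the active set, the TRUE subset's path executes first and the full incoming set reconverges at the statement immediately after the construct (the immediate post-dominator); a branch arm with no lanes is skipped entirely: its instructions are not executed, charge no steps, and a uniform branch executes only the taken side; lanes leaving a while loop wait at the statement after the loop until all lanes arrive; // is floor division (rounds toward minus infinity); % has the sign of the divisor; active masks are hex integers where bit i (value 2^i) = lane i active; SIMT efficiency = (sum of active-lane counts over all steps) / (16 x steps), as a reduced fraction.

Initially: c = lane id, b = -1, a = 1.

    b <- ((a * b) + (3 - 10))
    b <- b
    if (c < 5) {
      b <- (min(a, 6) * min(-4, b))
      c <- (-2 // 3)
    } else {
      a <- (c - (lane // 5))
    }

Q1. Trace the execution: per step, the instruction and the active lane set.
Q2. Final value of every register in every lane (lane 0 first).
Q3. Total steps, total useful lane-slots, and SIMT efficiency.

step 0: b <- ((a * b) + (3 - 10))    0xffff
step 1: b <- b                       0xffff
step 2: eval (c < 5)                 0xffff
step 3: b <- (min(a, 6) * min(-4, b)) 0x001f
step 4: c <- (-2 // 3)               0x001f
step 5: a <- (c - (lane // 5))       0xffe0

Answer: 6 steps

c: -1,-1,-1,-1,-1,5,6,7,8,9,10,11,12,13,14,15
b: -8,-8,-8,-8,-8,-8,-8,-8,-8,-8,-8,-8,-8,-8,-8,-8
a: 1,1,1,1,1,4,5,6,7,8,8,9,10,11,12,12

steps = 6; useful = 69; efficiency = 69/96 = 23/32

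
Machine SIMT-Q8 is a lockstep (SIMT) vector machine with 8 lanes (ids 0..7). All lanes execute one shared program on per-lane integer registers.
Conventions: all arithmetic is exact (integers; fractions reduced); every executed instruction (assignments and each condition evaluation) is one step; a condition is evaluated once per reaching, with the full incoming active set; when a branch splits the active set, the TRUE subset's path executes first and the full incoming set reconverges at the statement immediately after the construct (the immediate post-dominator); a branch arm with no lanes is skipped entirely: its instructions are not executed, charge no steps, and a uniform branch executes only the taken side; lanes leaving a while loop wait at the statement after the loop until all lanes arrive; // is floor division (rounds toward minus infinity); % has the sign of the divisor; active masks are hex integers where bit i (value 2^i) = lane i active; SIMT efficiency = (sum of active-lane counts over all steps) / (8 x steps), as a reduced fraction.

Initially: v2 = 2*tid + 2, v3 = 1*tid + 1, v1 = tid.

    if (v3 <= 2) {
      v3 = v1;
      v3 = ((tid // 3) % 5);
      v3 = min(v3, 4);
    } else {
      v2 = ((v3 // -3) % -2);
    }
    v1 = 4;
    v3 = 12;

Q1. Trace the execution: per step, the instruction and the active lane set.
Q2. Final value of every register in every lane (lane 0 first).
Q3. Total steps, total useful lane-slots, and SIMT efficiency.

step 0: eval (v3 <= 2)               0xff
step 1: v3 <- v1                     0x03
step 2: v3 <- ((tid // 3) % 5)       0x03
step 3: v3 <- min(v3, 4)             0x03
step 4: v2 <- ((v3 // -3) % -2)      0xfc
step 5: v1 <- 4                      0xff
step 6: v3 <- 12                     0xff

Answer: 7 steps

v2: 2,4,-1,0,0,0,-1,-1
v3: 12,12,12,12,12,12,12,12
v1: 4,4,4,4,4,4,4,4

steps = 7; useful = 36; efficiency = 36/56 = 9/14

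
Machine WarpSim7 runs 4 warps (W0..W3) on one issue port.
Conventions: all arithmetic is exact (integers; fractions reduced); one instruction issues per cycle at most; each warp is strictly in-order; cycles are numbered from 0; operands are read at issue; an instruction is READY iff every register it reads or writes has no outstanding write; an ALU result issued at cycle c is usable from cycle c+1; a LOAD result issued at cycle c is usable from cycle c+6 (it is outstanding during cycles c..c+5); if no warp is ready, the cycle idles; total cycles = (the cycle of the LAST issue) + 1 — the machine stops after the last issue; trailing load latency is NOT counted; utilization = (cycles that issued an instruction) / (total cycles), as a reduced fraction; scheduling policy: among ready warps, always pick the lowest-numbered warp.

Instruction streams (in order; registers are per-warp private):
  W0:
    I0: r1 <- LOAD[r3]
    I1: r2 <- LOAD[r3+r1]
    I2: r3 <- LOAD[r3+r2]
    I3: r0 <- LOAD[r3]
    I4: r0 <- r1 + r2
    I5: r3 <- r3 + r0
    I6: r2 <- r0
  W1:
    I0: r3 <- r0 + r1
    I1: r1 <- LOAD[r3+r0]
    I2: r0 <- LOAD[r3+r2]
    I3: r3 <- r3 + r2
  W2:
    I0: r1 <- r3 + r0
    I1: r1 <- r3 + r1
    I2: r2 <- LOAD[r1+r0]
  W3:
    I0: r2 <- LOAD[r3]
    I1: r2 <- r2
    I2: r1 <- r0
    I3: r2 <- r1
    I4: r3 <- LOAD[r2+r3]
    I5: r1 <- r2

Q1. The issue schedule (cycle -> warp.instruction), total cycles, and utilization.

cycle 0: W0.I0
cycle 1: W1.I0
cycle 2: W1.I1
cycle 3: W1.I2
cycle 4: W1.I3
cycle 5: W2.I0
cycle 6: W0.I1
cycle 7: W2.I1
cycle 8: W2.I2
cycle 9: W3.I0
cycle 10: idle
cycle 11: idle
cycle 12: W0.I2
cycle 13: idle
cycle 14: idle
cycle 15: W3.I1
cycle 16: W3.I2
cycle 17: W3.I3
cycle 18: W0.I3
cycle 19: W3.I4
cycle 20: W3.I5
cycle 21: idle
cycle 22: idle
cycle 23: idle
cycle 24: W0.I4
cycle 25: W0.I5
cycle 26: W0.I6

Answer: 27 cycles, utilization 20/27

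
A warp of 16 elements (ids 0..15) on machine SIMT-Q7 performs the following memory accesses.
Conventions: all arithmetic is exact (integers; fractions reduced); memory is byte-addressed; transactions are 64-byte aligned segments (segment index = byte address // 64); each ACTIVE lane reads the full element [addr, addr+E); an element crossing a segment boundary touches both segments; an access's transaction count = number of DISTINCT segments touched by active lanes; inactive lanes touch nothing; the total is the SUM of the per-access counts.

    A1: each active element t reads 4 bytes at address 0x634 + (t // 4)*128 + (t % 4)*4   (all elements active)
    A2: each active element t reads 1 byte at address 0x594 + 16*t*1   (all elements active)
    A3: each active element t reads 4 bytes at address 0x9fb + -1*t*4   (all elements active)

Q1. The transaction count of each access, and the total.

A1: 8 transactions
A2: 5 transactions
A3: 2 transactions

Answer: 8,5,2; total 15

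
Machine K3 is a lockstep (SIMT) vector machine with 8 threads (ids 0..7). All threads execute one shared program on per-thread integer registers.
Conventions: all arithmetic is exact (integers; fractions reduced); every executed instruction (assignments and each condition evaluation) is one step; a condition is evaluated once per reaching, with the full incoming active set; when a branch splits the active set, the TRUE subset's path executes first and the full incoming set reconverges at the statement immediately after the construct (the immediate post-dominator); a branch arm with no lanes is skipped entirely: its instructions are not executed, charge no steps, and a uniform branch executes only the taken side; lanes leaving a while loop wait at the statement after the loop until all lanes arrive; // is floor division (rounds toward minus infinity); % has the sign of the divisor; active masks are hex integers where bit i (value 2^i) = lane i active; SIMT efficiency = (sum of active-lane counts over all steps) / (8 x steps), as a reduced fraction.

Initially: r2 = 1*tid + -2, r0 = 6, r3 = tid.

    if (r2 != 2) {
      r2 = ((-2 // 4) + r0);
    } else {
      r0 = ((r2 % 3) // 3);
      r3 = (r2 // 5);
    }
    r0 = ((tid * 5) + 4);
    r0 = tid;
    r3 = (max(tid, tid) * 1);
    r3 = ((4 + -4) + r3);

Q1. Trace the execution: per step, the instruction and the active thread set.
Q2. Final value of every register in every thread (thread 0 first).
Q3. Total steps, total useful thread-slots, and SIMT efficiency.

step 0: eval (r2 != 2)               0xff
step 1: r2 <- ((-2 // 4) + r0)       0xef
step 2: r0 <- ((r2 % 3) // 3)        0x10
step 3: r3 <- (r2 // 5)              0x10
step 4: r0 <- ((tid * 5) + 4)        0xff
step 5: r0 <- tid                    0xff
step 6: r3 <- (max(tid, tid) * 1)    0xff
step 7: r3 <- ((4 + -4) + r3)        0xff

Answer: 8 steps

r2: 5,5,5,5,2,5,5,5
r0: 0,1,2,3,4,5,6,7
r3: 0,1,2,3,4,5,6,7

steps = 8; useful = 49; efficiency = 49/64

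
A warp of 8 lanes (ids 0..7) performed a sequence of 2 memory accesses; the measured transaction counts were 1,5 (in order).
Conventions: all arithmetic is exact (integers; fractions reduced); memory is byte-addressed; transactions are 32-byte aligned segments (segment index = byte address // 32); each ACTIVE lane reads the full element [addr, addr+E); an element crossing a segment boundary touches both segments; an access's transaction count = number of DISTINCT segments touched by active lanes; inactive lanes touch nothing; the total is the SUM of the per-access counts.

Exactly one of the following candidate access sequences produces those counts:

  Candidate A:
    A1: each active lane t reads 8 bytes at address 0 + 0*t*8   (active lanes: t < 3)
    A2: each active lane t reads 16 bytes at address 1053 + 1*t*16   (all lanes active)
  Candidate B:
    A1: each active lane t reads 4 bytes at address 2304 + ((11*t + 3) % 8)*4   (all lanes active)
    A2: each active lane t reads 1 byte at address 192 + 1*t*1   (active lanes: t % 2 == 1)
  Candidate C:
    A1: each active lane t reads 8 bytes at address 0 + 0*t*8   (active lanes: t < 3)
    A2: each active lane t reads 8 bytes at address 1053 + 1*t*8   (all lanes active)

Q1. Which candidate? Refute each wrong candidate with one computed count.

B: A2 gives 1 transaction, not 5
C: A2 gives 3 transactions, not 5
A: all counts match (1,5)

Answer: A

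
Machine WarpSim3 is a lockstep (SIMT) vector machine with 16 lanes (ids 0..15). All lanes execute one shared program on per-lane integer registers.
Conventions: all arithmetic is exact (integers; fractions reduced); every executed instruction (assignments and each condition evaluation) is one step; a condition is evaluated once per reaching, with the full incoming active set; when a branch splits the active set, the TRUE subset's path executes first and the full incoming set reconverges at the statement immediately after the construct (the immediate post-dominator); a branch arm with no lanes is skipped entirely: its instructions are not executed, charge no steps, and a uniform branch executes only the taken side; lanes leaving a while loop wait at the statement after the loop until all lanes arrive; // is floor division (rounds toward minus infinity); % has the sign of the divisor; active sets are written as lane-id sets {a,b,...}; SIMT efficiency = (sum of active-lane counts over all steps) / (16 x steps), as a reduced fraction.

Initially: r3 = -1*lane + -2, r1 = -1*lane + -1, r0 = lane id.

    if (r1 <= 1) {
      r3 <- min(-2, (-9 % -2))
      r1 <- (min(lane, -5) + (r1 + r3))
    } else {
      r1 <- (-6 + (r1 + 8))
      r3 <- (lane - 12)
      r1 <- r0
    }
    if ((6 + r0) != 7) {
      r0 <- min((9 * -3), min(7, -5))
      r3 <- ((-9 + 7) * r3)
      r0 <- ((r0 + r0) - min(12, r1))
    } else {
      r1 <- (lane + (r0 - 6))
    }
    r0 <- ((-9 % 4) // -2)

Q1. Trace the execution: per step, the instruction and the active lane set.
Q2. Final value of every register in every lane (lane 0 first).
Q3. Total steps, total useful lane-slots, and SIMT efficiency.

step 0: eval (r1 <= 1)               {0,1,2,3,4,5,6,7,8,9,10,11,12,13,14,15}
step 1: r3 <- min(-2, (-9 % -2))     {0,1,2,3,4,5,6,7,8,9,10,11,12,13,14,15}
step 2: r1 <- (min(lane, -5) + (r1 + r3)) {0,1,2,3,4,5,6,7,8,9,10,11,12,13,14,15}
step 3: eval ((6 + r0) != 7)         {0,1,2,3,4,5,6,7,8,9,10,11,12,13,14,15}
step 4: r0 <- min((9 * -3), min(7, -5)) {0,2,3,4,5,6,7,8,9,10,11,12,13,14,15}
step 5: r3 <- ((-9 + 7) * r3)        {0,2,3,4,5,6,7,8,9,10,11,12,13,14,15}
step 6: r0 <- ((r0 + r0) - min(12, r1)) {0,2,3,4,5,6,7,8,9,10,11,12,13,14,15}
step 7: r1 <- (lane + (r0 - 6))      {1}
step 8: r0 <- ((-9 % 4) // -2)       {0,1,2,3,4,5,6,7,8,9,10,11,12,13,14,15}

Answer: 9 steps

r3: 4,-2,4,4,4,4,4,4,4,4,4,4,4,4,4,4
r1: -8,-4,-10,-11,-12,-13,-14,-15,-16,-17,-18,-19,-20,-21,-22,-23
r0: -2,-2,-2,-2,-2,-2,-2,-2,-2,-2,-2,-2,-2,-2,-2,-2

steps = 9; useful = 126; efficiency = 126/144 = 7/8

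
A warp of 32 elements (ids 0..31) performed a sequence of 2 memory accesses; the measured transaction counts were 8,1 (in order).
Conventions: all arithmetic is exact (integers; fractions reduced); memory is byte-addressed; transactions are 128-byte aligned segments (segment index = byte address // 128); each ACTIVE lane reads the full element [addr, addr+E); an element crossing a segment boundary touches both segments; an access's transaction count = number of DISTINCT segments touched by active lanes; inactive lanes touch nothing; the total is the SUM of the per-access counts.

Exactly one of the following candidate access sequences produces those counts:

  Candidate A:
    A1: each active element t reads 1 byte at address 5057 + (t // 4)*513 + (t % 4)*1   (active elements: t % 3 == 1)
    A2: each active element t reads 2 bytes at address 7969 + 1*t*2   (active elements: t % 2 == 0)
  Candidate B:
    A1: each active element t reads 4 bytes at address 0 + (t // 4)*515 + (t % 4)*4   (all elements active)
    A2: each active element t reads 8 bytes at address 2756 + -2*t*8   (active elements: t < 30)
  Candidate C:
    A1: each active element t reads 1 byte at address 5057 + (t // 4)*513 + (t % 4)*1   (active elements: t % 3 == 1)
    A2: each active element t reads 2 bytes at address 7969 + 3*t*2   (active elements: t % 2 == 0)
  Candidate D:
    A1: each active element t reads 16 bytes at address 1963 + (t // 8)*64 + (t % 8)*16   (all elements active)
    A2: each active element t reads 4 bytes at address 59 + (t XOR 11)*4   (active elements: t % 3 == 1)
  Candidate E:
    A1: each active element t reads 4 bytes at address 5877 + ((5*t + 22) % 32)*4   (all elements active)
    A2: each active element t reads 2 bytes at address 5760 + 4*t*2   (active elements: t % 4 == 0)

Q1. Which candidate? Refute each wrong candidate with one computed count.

B: A2 gives 5 transactions, not 1
C: A2 gives 2 transactions, not 1
D: A1 gives 3 transactions, not 8
E: A1 gives 2 transactions, not 8
A: all counts match (8,1)

Answer: A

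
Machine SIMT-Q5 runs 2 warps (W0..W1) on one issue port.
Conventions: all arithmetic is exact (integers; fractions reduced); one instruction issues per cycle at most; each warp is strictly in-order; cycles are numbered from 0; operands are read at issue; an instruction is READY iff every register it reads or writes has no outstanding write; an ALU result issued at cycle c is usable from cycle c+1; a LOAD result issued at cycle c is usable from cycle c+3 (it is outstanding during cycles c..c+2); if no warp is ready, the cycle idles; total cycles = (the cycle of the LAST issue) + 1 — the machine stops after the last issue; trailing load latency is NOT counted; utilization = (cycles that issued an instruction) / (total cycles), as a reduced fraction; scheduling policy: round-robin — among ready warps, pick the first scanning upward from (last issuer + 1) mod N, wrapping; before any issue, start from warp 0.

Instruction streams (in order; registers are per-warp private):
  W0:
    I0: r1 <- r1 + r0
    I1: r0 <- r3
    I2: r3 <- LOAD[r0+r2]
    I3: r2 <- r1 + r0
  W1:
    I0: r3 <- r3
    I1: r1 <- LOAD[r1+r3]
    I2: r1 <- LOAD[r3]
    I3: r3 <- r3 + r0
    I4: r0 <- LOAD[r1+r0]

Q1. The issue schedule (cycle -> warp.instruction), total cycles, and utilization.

cycle 0: W0.I0
cycle 1: W1.I0
cycle 2: W0.I1
cycle 3: W1.I1
cycle 4: W0.I2
cycle 5: W0.I3
cycle 6: W1.I2
cycle 7: W1.I3
cycle 8: idle
cycle 9: W1.I4

Answer: 10 cycles, utilization 9/10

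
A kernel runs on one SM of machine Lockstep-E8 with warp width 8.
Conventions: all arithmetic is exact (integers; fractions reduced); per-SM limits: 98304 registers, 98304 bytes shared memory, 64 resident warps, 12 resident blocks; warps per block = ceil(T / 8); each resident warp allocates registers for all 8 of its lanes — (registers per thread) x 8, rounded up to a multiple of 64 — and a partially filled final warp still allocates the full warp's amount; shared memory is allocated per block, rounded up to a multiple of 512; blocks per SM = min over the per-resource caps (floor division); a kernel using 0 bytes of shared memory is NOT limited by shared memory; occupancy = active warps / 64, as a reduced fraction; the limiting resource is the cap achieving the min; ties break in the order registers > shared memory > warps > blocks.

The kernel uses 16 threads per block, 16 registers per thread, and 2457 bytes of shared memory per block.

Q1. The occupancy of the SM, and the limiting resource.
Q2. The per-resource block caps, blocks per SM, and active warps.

Answer: occupancy 3/8, limited by blocks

registers: 384 blocks
shared memory: 38 blocks
warps: 32 blocks
blocks: 12 blocks

Answer: 12 blocks, 24 active warps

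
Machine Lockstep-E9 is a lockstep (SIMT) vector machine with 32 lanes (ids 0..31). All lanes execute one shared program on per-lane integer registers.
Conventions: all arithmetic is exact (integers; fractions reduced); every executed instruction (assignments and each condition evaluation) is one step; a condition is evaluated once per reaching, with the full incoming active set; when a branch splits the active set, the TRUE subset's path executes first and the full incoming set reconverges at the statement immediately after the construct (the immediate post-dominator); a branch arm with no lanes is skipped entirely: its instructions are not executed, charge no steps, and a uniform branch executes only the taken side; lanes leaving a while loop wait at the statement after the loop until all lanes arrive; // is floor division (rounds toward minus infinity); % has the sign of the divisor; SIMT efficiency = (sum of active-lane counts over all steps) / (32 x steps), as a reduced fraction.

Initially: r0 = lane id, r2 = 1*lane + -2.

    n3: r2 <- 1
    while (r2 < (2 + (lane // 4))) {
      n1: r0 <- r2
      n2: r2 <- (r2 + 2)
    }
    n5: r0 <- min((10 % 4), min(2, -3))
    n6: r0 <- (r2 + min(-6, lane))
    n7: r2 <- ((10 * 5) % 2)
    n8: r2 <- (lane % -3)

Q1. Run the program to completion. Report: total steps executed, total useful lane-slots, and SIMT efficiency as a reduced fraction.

Answer: 18 steps, 432 useful, 3/4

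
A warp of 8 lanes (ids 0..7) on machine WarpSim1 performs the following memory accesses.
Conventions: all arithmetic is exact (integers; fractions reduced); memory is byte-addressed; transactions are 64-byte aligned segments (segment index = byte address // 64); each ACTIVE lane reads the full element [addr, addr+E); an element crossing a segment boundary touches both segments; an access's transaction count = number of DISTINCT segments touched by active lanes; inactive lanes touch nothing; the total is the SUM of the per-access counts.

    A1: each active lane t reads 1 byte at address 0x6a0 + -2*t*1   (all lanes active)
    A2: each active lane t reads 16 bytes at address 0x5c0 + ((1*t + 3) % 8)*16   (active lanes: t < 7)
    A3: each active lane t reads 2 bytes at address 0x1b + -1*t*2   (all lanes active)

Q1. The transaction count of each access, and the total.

A1: 1 transaction
A2: 2 transactions
A3: 1 transaction

Answer: 1,2,1; total 4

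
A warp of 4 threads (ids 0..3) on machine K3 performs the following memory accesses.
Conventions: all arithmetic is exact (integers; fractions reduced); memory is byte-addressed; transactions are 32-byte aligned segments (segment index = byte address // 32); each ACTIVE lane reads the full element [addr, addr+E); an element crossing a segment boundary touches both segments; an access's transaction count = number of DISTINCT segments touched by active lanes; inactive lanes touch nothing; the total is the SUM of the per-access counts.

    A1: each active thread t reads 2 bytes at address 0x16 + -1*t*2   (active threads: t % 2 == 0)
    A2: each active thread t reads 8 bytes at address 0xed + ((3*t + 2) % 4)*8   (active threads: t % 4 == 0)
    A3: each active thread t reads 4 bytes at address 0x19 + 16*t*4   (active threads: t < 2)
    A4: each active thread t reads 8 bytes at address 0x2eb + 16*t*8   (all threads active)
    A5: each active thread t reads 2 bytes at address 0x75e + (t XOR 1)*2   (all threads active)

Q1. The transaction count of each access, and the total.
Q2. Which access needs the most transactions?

A1: 1 transaction
A2: 2 transactions
A3: 2 transactions
A4: 4 transactions
A5: 2 transactions

Answer: 1,2,2,4,2; total 11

Answer: A4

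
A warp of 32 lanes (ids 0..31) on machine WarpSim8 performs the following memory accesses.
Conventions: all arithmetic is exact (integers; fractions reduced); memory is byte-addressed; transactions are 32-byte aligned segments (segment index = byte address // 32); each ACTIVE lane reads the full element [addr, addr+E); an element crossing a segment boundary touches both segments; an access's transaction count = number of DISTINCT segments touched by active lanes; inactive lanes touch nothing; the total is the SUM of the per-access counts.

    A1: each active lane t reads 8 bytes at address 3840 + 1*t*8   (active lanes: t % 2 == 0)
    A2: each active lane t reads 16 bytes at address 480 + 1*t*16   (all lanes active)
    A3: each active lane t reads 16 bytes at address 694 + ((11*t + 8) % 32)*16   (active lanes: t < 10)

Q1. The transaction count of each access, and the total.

A1: 8 transactions
A2: 16 transactions
A3: 9 transactions

Answer: 8,16,9; total 33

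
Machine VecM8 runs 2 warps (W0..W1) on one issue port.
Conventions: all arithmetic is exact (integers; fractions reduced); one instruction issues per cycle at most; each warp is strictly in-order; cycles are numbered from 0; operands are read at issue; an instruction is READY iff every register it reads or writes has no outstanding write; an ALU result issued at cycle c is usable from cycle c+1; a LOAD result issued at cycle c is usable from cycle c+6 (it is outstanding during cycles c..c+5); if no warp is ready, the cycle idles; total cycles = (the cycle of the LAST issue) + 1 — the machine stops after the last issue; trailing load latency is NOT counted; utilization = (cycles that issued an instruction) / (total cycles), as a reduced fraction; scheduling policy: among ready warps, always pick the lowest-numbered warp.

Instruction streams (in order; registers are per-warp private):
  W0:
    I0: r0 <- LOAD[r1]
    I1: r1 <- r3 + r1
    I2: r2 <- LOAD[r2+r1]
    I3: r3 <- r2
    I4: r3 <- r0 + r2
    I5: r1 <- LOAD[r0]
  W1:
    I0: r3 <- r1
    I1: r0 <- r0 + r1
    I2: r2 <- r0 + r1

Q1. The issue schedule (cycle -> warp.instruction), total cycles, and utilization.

cycle 0: W0.I0
cycle 1: W0.I1
cycle 2: W0.I2
cycle 3: W1.I0
cycle 4: W1.I1
cycle 5: W1.I2
cycle 6: idle
cycle 7: idle
cycle 8: W0.I3
cycle 9: W0.I4
cycle 10: W0.I5

Answer: 11 cycles, utilization 9/11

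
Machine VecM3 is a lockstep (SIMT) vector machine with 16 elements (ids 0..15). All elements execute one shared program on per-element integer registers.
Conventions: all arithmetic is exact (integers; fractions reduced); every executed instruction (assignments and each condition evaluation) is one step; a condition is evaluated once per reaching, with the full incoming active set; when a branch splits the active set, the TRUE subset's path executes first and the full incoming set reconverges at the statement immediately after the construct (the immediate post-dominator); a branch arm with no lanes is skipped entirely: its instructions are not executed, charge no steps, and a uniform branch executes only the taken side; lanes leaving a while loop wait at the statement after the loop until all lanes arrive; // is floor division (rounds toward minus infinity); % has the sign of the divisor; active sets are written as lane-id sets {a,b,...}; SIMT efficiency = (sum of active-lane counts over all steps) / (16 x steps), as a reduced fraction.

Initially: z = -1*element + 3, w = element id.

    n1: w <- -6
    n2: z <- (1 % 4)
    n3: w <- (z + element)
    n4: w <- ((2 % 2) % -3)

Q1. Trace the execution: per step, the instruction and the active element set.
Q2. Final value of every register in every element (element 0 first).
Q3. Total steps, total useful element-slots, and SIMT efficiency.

step 0: w <- -6                      {0,1,2,3,4,5,6,7,8,9,10,11,12,13,14,15}
step 1: z <- (1 % 4)                 {0,1,2,3,4,5,6,7,8,9,10,11,12,13,14,15}
step 2: w <- (z + element)           {0,1,2,3,4,5,6,7,8,9,10,11,12,13,14,15}
step 3: w <- ((2 % 2) % -3)          {0,1,2,3,4,5,6,7,8,9,10,11,12,13,14,15}

Answer: 4 steps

z: 1,1,1,1,1,1,1,1,1,1,1,1,1,1,1,1
w: 0,0,0,0,0,0,0,0,0,0,0,0,0,0,0,0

steps = 4; useful = 64; efficiency = 64/64 = 1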